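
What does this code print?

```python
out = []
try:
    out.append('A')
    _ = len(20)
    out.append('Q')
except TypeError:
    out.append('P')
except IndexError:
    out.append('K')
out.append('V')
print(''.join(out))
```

Execution trace: 'A' (try body) → 'P' (except TypeError) → 'V' (after the try/except). Output: APV

Answer: APV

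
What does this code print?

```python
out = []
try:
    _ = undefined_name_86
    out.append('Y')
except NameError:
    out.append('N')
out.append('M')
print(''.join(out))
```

Execution trace: 'N' (except NameError) → 'M' (after the try/except). Output: NM

Answer: NM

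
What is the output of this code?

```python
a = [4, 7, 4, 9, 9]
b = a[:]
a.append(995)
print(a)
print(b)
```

Key concept: slice [:] creates copy.
Step by step:
`a = [4, 7, 4, 9, 9]` → a = [4, 7, 4, 9, 9]
`b = a[:]` → b = [4, 7, 4, 9, 9]
`a.append(995)` → a = [4, 7, 4, 9, 9, 995]
`print(a)` → prints [4, 7, 4, 9, 9, 995]
`print(b)` → prints [4, 7, 4, 9, 9]

Answer:
[4, 7, 4, 9, 9, 995]
[4, 7, 4, 9, 9]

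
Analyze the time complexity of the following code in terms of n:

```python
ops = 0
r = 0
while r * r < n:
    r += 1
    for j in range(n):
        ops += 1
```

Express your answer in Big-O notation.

Each loop level contributes: √n × n. Multiplying the contributions gives O(n√n).

Answer: O(n√n)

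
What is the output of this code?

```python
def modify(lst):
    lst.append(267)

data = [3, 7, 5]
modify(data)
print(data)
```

Key concept: function modifies passed list.
Step by step:
`data = [3, 7, 5]` → data = [3, 7, 5]
`modify(data)` → data = [3, 7, 5, 267]
`print(data)` → prints [3, 7, 5, 267]

Answer: [3, 7, 5, 267]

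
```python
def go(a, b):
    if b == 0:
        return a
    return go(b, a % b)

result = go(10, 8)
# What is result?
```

go(10, 8) -> go(8, 2) -> go(2, 0) -> 2

Answer: 2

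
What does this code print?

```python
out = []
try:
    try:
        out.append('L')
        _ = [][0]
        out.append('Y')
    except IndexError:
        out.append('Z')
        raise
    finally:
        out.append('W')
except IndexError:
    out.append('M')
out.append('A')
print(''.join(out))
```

Execution trace: 'L' (inner try body) → 'Z' (inner except IndexError) → 'W' (inner finally) → 'M' (outer except IndexError) → 'A' (after the try/except). Output: LZWMA

Answer: LZWMA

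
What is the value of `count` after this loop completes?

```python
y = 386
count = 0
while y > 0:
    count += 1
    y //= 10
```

Count digits by repeated division by 10
`count` takes the values: 0 → 1 → 2 → 3

Answer: 3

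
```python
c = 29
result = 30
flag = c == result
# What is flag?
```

Trace:
`c = 29` → c = 29
`result = 30` → result = 30
`flag = c == result` → flag = False
So flag = False

Answer: False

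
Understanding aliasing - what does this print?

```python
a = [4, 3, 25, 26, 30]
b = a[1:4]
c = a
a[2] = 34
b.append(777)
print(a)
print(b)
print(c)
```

Key concept: slice vs alias.
Step by step:
`a = [4, 3, 25, 26, 30]` → a = [4, 3, 25, 26, 30]
`b = a[1:4]` → b = [3, 25, 26]
`c = a` → c = [4, 3, 25, 26, 30] (same object as a)
`a[2] = 34` → a = [4, 3, 34, 26, 30] (same object as c); c = [4, 3, 34, 26, 30] (same object as a)
`b.append(777)` → b = [3, 25, 26, 777]
`print(a)` → prints [4, 3, 34, 26, 30]
`print(b)` → prints [3, 25, 26, 777]
`print(c)` → prints [4, 3, 34, 26, 30]

Answer:
[4, 3, 34, 26, 30]
[3, 25, 26, 777]
[4, 3, 34, 26, 30]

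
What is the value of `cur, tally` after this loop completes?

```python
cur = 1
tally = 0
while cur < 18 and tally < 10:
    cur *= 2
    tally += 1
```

Double until >= 18 or 10 iterations
`cur, tally` takes the values: (1, 0) → (2, 0) → (2, 1) → (4, 1) → (4, 2) → (8, 2) → (8, 3) → (16, 3) → (16, 4) → (32, 4) → (32, 5)

Answer: 32, 5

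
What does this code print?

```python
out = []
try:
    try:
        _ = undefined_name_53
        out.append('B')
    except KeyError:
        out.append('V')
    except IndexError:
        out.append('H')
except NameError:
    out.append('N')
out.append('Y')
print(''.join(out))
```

Execution trace: 'N' (outer except NameError) → 'Y' (after the try/except). Output: NY

Answer: NY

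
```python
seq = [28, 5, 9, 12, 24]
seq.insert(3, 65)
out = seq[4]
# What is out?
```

Trace:
`seq = [28, 5, 9, 12, 24]` → seq = [28, 5, 9, 12, 24]
`seq.insert(3, 65)` → seq = [28, 5, 9, 65, 12, 24]
`out = seq[4]` → out = 12
So out = 12

Answer: 12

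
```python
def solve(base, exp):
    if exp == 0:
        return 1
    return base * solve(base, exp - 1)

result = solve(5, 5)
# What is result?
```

solve(5, 5) = 5 * 5 * 5 * 5 * 5 = 3125

Answer: 3125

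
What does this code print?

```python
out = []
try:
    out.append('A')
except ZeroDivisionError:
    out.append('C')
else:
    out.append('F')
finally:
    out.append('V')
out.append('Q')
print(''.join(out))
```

Execution trace: 'A' (try body, no exception) → 'F' (else) → 'V' (finally) → 'Q' (after the try/except). Output: AFVQ

Answer: AFVQ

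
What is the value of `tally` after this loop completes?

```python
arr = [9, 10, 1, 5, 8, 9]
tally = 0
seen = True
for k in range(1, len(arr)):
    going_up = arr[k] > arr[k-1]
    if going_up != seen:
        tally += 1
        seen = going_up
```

Count direction changes in [9, 10, 1, 5, 8, 9]
`tally` takes the values: 0 → 1 → 2

Answer: 2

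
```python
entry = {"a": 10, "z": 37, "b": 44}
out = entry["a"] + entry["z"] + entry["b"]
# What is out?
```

Trace:
`entry = {"a": 10, "z": 37, "b": 44}` → entry = {'a': 10, 'z': 37, 'b': 44}
`out = entry["a"] + entry["z"] + entry["b"]` → out = 91
So out = 91

Answer: 91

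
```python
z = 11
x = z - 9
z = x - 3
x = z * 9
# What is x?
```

Trace:
`z = 11` → z = 11
`x = z - 9` → x = 2
`z = x - 3` → z = -1
`x = z * 9` → x = -9
So x = -9

Answer: -9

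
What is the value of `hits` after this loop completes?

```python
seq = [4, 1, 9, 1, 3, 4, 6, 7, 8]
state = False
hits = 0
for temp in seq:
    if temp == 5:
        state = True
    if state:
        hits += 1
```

Count elements after first 5 in [4, 1, 9, 1, 3, 4, 6, 7, 8]
`hits` takes the values: 0

Answer: 0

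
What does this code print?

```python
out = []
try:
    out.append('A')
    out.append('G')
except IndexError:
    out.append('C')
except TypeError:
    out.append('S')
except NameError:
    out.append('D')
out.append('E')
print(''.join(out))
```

Execution trace: 'A' (try body) → 'G' (try body, no exception) → 'E' (after the try/except). Output: AGE

Answer: AGE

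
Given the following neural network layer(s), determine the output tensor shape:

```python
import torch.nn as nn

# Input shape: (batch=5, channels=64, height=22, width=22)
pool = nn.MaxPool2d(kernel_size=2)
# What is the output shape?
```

Input: (5, 64, 22, 22) -> Output: (5, 64, 11, 11)

Answer: (5, 64, 11, 11)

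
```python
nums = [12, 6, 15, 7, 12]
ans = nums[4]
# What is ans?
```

Trace:
`nums = [12, 6, 15, 7, 12]` → nums = [12, 6, 15, 7, 12]
`ans = nums[4]` → ans = 12
So ans = 12

Answer: 12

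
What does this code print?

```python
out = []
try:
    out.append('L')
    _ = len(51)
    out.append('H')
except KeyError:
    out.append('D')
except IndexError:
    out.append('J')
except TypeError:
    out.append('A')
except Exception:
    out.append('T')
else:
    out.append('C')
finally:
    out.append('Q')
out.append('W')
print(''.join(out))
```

Execution trace: 'L' (try body) → 'A' (except TypeError) → 'Q' (finally) → 'W' (after the try/except). Output: LAQW

Answer: LAQW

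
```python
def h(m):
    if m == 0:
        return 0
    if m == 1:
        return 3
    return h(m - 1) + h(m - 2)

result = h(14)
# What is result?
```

Build up from base cases: h(0)=0, h(1)=3, h(2)=3, h(3)=6, h(4)=9, h(5)=15, h(6)=24, ..., h(14)=1131

Answer: 1131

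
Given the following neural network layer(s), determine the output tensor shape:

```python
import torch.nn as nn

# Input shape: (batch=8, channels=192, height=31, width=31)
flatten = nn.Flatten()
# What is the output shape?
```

Input: (8, 192, 31, 31) -> Output: (8, 184512)

Answer: (8, 184512)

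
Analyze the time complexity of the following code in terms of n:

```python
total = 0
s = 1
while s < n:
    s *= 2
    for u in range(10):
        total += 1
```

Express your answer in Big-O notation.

Each loop level contributes: log n × 1. Multiplying the contributions gives O(log n).

Answer: O(log n)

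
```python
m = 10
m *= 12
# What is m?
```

Trace:
`m = 10` → m = 10
`m *= 12` → m = 120
So m = 120

Answer: 120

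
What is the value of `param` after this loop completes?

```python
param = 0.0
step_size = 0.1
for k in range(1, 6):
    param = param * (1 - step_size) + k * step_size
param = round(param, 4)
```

Moving average with lr=0.1
`param` takes the values: 0.0 → 0.1 → 0.29 → 0.561 → 0.9049 → 1.31441 → 1.3144

Answer: 1.3144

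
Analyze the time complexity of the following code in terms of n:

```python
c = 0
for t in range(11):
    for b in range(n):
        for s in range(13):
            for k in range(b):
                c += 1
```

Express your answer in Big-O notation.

Each loop level contributes: 1 × n × 1 × n. Multiplying the contributions gives O(n^2).

Answer: O(n^2)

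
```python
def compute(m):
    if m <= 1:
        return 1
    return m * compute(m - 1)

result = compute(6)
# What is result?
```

compute(6) = 6 * 5 * 4 * 3 * 2 * 1 = 720

Answer: 720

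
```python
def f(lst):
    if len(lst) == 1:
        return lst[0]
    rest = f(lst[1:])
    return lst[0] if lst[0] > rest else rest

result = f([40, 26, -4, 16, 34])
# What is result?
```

Recursive max over [40, 26, -4, 16, 34] = 40

Answer: 40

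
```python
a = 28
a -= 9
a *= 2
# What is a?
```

Trace:
`a = 28` → a = 28
`a -= 9` → a = 19
`a *= 2` → a = 38
So a = 38

Answer: 38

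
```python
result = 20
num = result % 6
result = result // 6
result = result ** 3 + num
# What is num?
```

Trace:
`result = 20` → result = 20
`num = result % 6` → num = 2
`result = result // 6` → result = 3
`result = result ** 3 + num` → result = 29
So num = 2

Answer: 2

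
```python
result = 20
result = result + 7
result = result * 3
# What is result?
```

Trace:
`result = 20` → result = 20
`result = result + 7` → result = 27
`result = result * 3` → result = 81
So result = 81

Answer: 81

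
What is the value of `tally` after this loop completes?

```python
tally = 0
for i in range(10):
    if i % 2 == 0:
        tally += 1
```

Count numbers divisible by 2 in range(10)
`tally` takes the values: 0 → 1 → 2 → 3 → 4 → 5

Answer: 5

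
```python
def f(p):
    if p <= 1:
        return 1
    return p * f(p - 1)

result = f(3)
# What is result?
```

f(3) = 3 * 2 * 1 = 6

Answer: 6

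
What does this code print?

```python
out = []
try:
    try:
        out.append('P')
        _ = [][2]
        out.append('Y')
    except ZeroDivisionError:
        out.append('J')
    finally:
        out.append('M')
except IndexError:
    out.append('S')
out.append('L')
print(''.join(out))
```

Execution trace: 'P' (try body) → 'M' (finally) → 'S' (outer except IndexError) → 'L' (after the try/except). Output: PMSL

Answer: PMSL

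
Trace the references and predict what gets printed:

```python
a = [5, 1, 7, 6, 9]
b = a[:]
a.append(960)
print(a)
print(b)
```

Key concept: slice [:] creates copy.
Step by step:
`a = [5, 1, 7, 6, 9]` → a = [5, 1, 7, 6, 9]
`b = a[:]` → b = [5, 1, 7, 6, 9]
`a.append(960)` → a = [5, 1, 7, 6, 9, 960]
`print(a)` → prints [5, 1, 7, 6, 9, 960]
`print(b)` → prints [5, 1, 7, 6, 9]

Answer:
[5, 1, 7, 6, 9, 960]
[5, 1, 7, 6, 9]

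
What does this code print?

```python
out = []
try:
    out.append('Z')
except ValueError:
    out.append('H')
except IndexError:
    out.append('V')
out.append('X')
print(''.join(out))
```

Execution trace: 'Z' (try body, no exception) → 'X' (after the try/except). Output: ZX

Answer: ZX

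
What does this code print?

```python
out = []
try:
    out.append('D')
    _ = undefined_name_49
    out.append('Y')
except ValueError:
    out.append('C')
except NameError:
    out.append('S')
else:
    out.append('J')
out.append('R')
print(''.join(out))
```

Execution trace: 'D' (try body) → 'S' (except NameError) → 'R' (after the try/except). Output: DSR

Answer: DSR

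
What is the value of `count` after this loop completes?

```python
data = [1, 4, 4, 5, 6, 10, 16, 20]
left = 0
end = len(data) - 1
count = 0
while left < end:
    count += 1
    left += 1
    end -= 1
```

Iterations until pointers meet (list length 8)
`count` takes the values: 0 → 1 → 2 → 3 → 4

Answer: 4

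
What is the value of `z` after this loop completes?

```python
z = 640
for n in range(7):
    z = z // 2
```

Halve 7 times: 640 // 2^7 = 5
`z` takes the values: 640 → 320 → 160 → 80 → 40 → 20 → 10 → 5

Answer: 5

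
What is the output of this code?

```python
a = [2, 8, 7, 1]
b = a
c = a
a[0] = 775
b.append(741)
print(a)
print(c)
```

Key concept: multiple aliases.
Step by step:
`a = [2, 8, 7, 1]` → a = [2, 8, 7, 1]
`b = a` → b = [2, 8, 7, 1] (same object as a)
`c = a` → c = [2, 8, 7, 1] (same object as a, b)
`a[0] = 775` → a = [775, 8, 7, 1] (same object as b, c); b = [775, 8, 7, 1] (same object as a, c); c = [775, 8, 7, 1] (same object as a, b)
`b.append(741)` → a = [775, 8, 7, 1, 741] (same object as b, c); b = [775, 8, 7, 1, 741] (same object as a, c); c = [775, 8, 7, 1, 741] (same object as a, b)
`print(a)` → prints [775, 8, 7, 1, 741]
`print(c)` → prints [775, 8, 7, 1, 741]

Answer:
[775, 8, 7, 1, 741]
[775, 8, 7, 1, 741]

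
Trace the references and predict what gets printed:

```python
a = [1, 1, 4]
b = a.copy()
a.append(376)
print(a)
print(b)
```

Key concept: list.copy() creates independent copy.
Step by step:
`a = [1, 1, 4]` → a = [1, 1, 4]
`b = a.copy()` → b = [1, 1, 4]
`a.append(376)` → a = [1, 1, 4, 376]
`print(a)` → prints [1, 1, 4, 376]
`print(b)` → prints [1, 1, 4]

Answer:
[1, 1, 4, 376]
[1, 1, 4]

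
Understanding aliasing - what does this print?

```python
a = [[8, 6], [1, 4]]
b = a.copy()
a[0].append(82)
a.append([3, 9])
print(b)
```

Key concept: shallow copy with nested lists.
Step by step:
`a = [[8, 6], [1, 4]]` → a = [[8, 6], [1, 4]]
`b = a.copy()` → b = [[8, 6], [1, 4]]
`a[0].append(82)` → a = [[8, 6, 82], [1, 4]]; b = [[8, 6, 82], [1, 4]]
`a.append([3, 9])` → a = [[8, 6, 82], [1, 4], [3, 9]]
`print(b)` → prints [[8, 6, 82], [1, 4]]

Answer: [[8, 6, 82], [1, 4]]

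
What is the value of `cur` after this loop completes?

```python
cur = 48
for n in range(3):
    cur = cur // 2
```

Halve 3 times: 48 // 2^3 = 6
`cur` takes the values: 48 → 24 → 12 → 6

Answer: 6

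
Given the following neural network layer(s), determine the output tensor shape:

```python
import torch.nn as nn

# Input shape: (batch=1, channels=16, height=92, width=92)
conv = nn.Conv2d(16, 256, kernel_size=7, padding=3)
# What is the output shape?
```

Input: (1, 16, 92, 92) -> Output: (1, 256, 92, 92)

Answer: (1, 256, 92, 92)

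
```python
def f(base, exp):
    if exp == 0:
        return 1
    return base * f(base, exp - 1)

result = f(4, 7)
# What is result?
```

f(4, 7) = 4 * 4 * 4 * 4 * 4 * 4 * 4 = 16384

Answer: 16384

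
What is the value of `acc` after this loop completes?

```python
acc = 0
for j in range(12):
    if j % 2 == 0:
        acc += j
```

Sum of even numbers 0 to 11
`acc` takes the values: 0 → 2 → 6 → 12 → 20 → 30

Answer: 30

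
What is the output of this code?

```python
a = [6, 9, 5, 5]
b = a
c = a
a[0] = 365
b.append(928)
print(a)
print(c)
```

Key concept: multiple aliases.
Step by step:
`a = [6, 9, 5, 5]` → a = [6, 9, 5, 5]
`b = a` → b = [6, 9, 5, 5] (same object as a)
`c = a` → c = [6, 9, 5, 5] (same object as a, b)
`a[0] = 365` → a = [365, 9, 5, 5] (same object as b, c); b = [365, 9, 5, 5] (same object as a, c); c = [365, 9, 5, 5] (same object as a, b)
`b.append(928)` → a = [365, 9, 5, 5, 928] (same object as b, c); b = [365, 9, 5, 5, 928] (same object as a, c); c = [365, 9, 5, 5, 928] (same object as a, b)
`print(a)` → prints [365, 9, 5, 5, 928]
`print(c)` → prints [365, 9, 5, 5, 928]

Answer:
[365, 9, 5, 5, 928]
[365, 9, 5, 5, 928]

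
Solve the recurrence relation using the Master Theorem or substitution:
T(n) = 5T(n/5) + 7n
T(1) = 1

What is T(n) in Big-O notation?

By Master Theorem: a=5, b=5, f(n)=7n. Since log_5(5) = 1 and f(n) = Θ(n^1), Case 2 applies. T(n) = O(n log n).

Answer: O(n log n)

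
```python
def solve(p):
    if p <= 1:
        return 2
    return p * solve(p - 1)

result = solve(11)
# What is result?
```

solve(11) = 11 * 10 * 9 * 8 * 7 * 6 * 5 * 4 * 3 * 2 * 2 = 79833600

Answer: 79833600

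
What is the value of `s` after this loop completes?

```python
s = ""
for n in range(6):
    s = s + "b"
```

Repeat 'b' 6 times
`s` takes the values: "" → "b" → "bb" → "bbb" → "bbbb" → "bbbbb" → "bbbbbb"

Answer: "bbbbbb"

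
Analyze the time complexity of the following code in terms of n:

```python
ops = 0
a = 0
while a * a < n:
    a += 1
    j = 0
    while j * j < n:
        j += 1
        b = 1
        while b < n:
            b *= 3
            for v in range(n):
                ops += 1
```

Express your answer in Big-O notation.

Each loop level contributes: √n × √n × log n × n. Multiplying the contributions gives O(n^2 log n).

Answer: O(n^2 log n)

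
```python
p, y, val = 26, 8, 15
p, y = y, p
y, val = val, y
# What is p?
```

Trace:
`p, y, val = 26, 8, 15` → p = 26; y = 8; val = 15
`p, y = y, p` → p = 8; y = 26
`y, val = val, y` → y = 15; val = 26
So p = 8

Answer: 8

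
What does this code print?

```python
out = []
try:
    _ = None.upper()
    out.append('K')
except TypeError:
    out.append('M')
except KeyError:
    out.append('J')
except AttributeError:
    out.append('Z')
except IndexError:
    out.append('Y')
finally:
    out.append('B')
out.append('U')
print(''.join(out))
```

Execution trace: 'Z' (except AttributeError) → 'B' (finally) → 'U' (after the try/except). Output: ZBU

Answer: ZBU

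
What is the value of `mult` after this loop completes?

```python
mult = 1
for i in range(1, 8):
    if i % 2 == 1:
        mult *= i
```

Product of odd numbers 1 to 7
`mult` takes the values: 1 → 3 → 15 → 105

Answer: 105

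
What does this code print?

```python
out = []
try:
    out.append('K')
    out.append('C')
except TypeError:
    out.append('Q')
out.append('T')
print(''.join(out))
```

Execution trace: 'K' (try body) → 'C' (try body, no exception) → 'T' (after the try/except). Output: KCT

Answer: KCT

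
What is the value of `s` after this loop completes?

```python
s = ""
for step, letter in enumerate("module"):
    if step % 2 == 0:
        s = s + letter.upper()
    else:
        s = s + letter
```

Uppercase even positions in 'module'
`s` takes the values: "" → "M" → "Mo" → "MoD" → "MoDu" → "MoDuL" → "MoDuLe"

Answer: "MoDuLe"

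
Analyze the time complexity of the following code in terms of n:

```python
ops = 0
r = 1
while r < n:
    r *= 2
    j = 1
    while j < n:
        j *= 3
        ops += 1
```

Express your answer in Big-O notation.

Each loop level contributes: log n × log n. Multiplying the contributions gives O(log² n).

Answer: O(log² n)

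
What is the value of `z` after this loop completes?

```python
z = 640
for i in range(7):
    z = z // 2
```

Halve 7 times: 640 // 2^7 = 5
`z` takes the values: 640 → 320 → 160 → 80 → 40 → 20 → 10 → 5

Answer: 5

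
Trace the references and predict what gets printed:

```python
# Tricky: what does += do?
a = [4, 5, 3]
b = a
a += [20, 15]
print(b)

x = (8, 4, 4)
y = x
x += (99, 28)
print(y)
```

Key concept: += behavior differs for mutable vs immutable.
Step by step:
`a = [4, 5, 3]` → a = [4, 5, 3]
`b = a` → b = [4, 5, 3] (same object as a)
`a += [20, 15]` → a = [4, 5, 3, 20, 15] (same object as b); b = [4, 5, 3, 20, 15] (same object as a)
`print(b)` → prints [4, 5, 3, 20, 15]
`x = (8, 4, 4)` → x = (8, 4, 4)
`y = x` → y = (8, 4, 4)
`x += (99, 28)` → x = (8, 4, 4, 99, 28)
`print(y)` → prints (8, 4, 4)

Answer:
[4, 5, 3, 20, 15]
(8, 4, 4)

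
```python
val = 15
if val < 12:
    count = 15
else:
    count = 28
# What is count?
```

Trace:
`val = 15` → val = 15
`if val < 12: ...` → val < 12 is False, take else branch → count = 28
So count = 28

Answer: 28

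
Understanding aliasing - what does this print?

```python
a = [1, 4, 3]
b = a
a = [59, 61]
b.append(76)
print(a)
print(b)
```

Key concept: rebinding vs mutation: a is rebound to a new list, b still points at the original.
Step by step:
`a = [1, 4, 3]` → a = [1, 4, 3]
`b = a` → b = [1, 4, 3] (same object as a)
`a = [59, 61]` → a = [59, 61]
`b.append(76)` → b = [1, 4, 3, 76]
`print(a)` → prints [59, 61]
`print(b)` → prints [1, 4, 3, 76]

Answer:
[59, 61]
[1, 4, 3, 76]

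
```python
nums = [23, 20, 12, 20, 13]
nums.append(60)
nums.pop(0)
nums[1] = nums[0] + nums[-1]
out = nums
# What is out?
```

Trace:
`nums = [23, 20, 12, 20, 13]` → nums = [23, 20, 12, 20, 13]
`nums.append(60)` → nums = [23, 20, 12, 20, 13, 60]
`nums.pop(0)` → nums = [20, 12, 20, 13, 60]
`nums[1] = nums[0] + nums[-1]` → nums = [20, 80, 20, 13, 60]
`out = nums` → out = [20, 80, 20, 13, 60]
So out = [20, 80, 20, 13, 60]

Answer: [20, 80, 20, 13, 60]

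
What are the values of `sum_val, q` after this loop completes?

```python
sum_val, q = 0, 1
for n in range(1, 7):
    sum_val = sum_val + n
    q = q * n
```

Sum and factorial of 1 to 6
`sum_val, q` takes the values: (0, 1) → (1, 1) → (3, 1) → (3, 2) → (6, 2) → (6, 6) → (10, 6) → (10, 24) → (15, 24) → (15, 120) → (21, 120) → (21, 720)

Answer: 21, 720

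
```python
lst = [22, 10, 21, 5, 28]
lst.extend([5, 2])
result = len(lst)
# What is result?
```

Trace:
`lst = [22, 10, 21, 5, 28]` → lst = [22, 10, 21, 5, 28]
`lst.extend([5, 2])` → lst = [22, 10, 21, 5, 28, 5, 2]
`result = len(lst)` → result = 7
So result = 7

Answer: 7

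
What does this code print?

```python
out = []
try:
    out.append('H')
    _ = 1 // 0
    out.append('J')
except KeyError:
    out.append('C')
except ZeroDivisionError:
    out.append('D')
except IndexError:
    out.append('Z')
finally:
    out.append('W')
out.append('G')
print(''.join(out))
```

Execution trace: 'H' (try body) → 'D' (except ZeroDivisionError) → 'W' (finally) → 'G' (after the try/except). Output: HDWG

Answer: HDWG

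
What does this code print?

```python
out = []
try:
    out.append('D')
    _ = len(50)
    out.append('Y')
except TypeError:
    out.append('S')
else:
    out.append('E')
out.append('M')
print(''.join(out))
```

Execution trace: 'D' (try body) → 'S' (except TypeError) → 'M' (after the try/except). Output: DSM

Answer: DSM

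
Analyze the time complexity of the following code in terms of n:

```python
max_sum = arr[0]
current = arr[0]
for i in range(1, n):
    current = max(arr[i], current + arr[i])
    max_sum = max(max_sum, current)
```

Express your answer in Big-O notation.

This is Kadane's algorithm for maximum subarray. Time complexity: O(n).

Answer: O(n)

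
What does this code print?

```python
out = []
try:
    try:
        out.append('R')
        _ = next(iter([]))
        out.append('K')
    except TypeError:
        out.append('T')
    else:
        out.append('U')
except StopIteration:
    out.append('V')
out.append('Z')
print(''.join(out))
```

Execution trace: 'R' (inner try body) → 'V' (outer except StopIteration) → 'Z' (after the try/except). Output: RVZ

Answer: RVZ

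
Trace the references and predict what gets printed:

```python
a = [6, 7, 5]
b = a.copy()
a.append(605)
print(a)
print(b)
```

Key concept: list.copy() creates independent copy.
Step by step:
`a = [6, 7, 5]` → a = [6, 7, 5]
`b = a.copy()` → b = [6, 7, 5]
`a.append(605)` → a = [6, 7, 5, 605]
`print(a)` → prints [6, 7, 5, 605]
`print(b)` → prints [6, 7, 5]

Answer:
[6, 7, 5, 605]
[6, 7, 5]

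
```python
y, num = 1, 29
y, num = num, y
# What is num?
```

Trace:
`y, num = 1, 29` → y = 1; num = 29
`y, num = num, y` → y = 29; num = 1
So num = 1

Answer: 1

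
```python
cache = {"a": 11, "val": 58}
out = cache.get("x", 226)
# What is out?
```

Trace:
`cache = {"a": 11, "val": 58}` → cache = {'a': 11, 'val': 58}
`out = cache.get("x", 226)` → out = 226
So out = 226

Answer: 226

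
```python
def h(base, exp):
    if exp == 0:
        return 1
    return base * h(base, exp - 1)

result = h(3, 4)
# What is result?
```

h(3, 4) = 3 * 3 * 3 * 3 = 81

Answer: 81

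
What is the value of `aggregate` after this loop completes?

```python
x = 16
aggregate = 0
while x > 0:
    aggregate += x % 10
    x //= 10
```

Sum digits of 16
`aggregate` takes the values: 0 → 6 → 7

Answer: 7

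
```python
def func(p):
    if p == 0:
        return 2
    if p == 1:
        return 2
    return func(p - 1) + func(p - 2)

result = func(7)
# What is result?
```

Build up from base cases: func(0)=2, func(1)=2, func(2)=4, func(3)=6, func(4)=10, func(5)=16, func(6)=26, ..., func(7)=42

Answer: 42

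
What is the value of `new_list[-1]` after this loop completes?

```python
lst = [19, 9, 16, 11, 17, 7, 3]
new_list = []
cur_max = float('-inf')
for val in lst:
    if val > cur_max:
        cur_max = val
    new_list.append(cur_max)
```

Running max ends at 19
`new_list` takes the values: [] → [19] → [19, 19] → [19, 19, 19] → [19, 19, 19, 19] → [19, 19, 19, 19, 19] → [19, 19, 19, 19, 19, 19] → [19, 19, 19, 19, 19, 19, 19]
So `new_list[-1]` = 19

Answer: 19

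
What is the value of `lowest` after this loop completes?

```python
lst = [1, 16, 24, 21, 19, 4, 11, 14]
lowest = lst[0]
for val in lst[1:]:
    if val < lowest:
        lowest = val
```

Minimum of [1, 16, 24, 21, 19, 4, 11, 14]
`lowest` takes the values: 1

Answer: 1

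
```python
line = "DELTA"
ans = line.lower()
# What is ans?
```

Trace:
`line = "DELTA"` → line = 'DELTA'
`ans = line.lower()` → ans = 'delta'
So ans = 'delta'

Answer: 'delta'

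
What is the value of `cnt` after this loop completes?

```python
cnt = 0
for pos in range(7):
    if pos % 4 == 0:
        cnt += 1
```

Count numbers divisible by 4 in range(7)
`cnt` takes the values: 0 → 1 → 2

Answer: 2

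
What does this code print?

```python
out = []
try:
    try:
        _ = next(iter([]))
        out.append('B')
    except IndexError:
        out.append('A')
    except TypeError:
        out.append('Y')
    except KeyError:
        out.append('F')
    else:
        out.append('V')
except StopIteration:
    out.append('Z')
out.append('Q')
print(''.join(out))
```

Execution trace: 'Z' (outer except StopIteration) → 'Q' (after the try/except). Output: ZQ

Answer: ZQ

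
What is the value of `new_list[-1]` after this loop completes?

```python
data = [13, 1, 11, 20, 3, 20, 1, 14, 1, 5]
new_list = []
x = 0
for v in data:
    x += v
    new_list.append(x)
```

Cumulative sum ends at 89
`new_list` takes the values: [] → [13] → [13, 14] → [13, 14, 25] → [13, 14, 25, 45] → [13, 14, 25, 45, 48] → [13, 14, 25, 45, 48, 68] → [13, 14, 25, 45, 48, 68, 69] → [13, 14, 25, 45, 48, 68, 69, 83] → [13, 14, 25, 45, 48, 68, 69, 83, 84] → [13, 14, 25, 45, 48, 68, 69, 83, 84, 89]
So `new_list[-1]` = 89

Answer: 89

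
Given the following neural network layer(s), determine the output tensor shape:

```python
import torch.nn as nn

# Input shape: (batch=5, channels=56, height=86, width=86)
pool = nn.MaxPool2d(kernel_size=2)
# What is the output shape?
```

Input: (5, 56, 86, 86) -> Output: (5, 56, 43, 43)

Answer: (5, 56, 43, 43)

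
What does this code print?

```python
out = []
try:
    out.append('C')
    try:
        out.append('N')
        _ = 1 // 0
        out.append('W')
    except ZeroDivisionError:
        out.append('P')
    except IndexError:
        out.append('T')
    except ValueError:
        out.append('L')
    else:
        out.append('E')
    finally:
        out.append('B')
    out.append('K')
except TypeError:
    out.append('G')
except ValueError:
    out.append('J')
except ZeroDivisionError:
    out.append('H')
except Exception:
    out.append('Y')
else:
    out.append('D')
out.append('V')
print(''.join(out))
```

Execution trace: 'C' (try body) → 'N' (inner try body) → 'P' (inner except ZeroDivisionError) → 'B' (inner finally) → 'K' (try body, no exception) → 'D' (else) → 'V' (after the try/except). Output: CNPBKDV

Answer: CNPBKDV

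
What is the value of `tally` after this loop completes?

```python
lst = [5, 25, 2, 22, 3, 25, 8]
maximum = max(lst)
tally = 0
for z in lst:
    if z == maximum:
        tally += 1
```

Count of max value 25 in [5, 25, 2, 22, 3, 25, 8]
`tally` takes the values: 0 → 1 → 2

Answer: 2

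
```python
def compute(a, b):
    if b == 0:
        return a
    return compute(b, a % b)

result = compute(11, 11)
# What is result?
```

compute(11, 11) -> compute(11, 0) -> 11

Answer: 11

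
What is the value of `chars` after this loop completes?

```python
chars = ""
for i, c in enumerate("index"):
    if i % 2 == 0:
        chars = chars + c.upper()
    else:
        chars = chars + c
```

Uppercase even positions in 'index'
`chars` takes the values: "" → "I" → "In" → "InD" → "InDe" → "InDeX"

Answer: "InDeX"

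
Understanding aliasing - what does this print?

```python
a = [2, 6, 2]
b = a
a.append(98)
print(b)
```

Key concept: basic list aliasing.
Step by step:
`a = [2, 6, 2]` → a = [2, 6, 2]
`b = a` → b = [2, 6, 2] (same object as a)
`a.append(98)` → a = [2, 6, 2, 98] (same object as b); b = [2, 6, 2, 98] (same object as a)
`print(b)` → prints [2, 6, 2, 98]

Answer: [2, 6, 2, 98]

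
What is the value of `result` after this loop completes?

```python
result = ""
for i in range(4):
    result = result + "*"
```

Repeat '*' 4 times
`result` takes the values: "" → "*" → "**" → "***" → "****"

Answer: "****"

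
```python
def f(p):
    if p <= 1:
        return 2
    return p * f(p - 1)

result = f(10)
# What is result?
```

f(10) = 10 * 9 * 8 * 7 * 6 * 5 * 4 * 3 * 2 * 2 = 7257600

Answer: 7257600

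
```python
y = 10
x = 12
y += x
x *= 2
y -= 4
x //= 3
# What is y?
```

Trace:
`y = 10` → y = 10
`x = 12` → x = 12
`y += x` → y = 22
`x *= 2` → x = 24
`y -= 4` → y = 18
`x //= 3` → x = 8
So y = 18

Answer: 18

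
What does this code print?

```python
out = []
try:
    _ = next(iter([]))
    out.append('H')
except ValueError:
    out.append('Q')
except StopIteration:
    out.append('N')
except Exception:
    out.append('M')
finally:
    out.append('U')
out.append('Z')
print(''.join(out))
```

Execution trace: 'N' (except StopIteration) → 'U' (finally) → 'Z' (after the try/except). Output: NUZ

Answer: NUZ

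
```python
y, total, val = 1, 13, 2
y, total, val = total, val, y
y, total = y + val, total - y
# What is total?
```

Trace:
`y, total, val = 1, 13, 2` → y = 1; total = 13; val = 2
`y, total, val = total, val, y` → y = 13; total = 2; val = 1
`y, total = y + val, total - y` → y = 14; total = -11
So total = -11

Answer: -11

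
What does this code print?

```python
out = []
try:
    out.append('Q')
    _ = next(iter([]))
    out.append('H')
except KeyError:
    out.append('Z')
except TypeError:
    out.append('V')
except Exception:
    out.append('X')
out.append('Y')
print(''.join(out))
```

Execution trace: 'Q' (try body) → 'X' (except Exception) → 'Y' (after the try/except). Output: QXY

Answer: QXY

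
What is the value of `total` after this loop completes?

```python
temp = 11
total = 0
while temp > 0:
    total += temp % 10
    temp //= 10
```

Sum digits of 11
`total` takes the values: 0 → 1 → 2

Answer: 2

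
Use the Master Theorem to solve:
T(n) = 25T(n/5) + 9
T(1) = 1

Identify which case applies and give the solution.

a=25, b=5, f(n)=9. log_5(25) = 2. Since c=0 < 2, Case 1 applies: T(n) = Θ(n^log_b(a)) = O(n^2).

Answer: O(n^2) - Case 1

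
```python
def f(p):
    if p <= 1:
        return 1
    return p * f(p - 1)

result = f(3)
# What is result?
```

f(3) = 3 * 2 * 1 = 6

Answer: 6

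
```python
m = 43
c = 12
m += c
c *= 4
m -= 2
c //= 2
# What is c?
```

Trace:
`m = 43` → m = 43
`c = 12` → c = 12
`m += c` → m = 55
`c *= 4` → c = 48
`m -= 2` → m = 53
`c //= 2` → c = 24
So c = 24

Answer: 24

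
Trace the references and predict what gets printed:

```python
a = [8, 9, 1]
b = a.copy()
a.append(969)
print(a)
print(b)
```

Key concept: list.copy() creates independent copy.
Step by step:
`a = [8, 9, 1]` → a = [8, 9, 1]
`b = a.copy()` → b = [8, 9, 1]
`a.append(969)` → a = [8, 9, 1, 969]
`print(a)` → prints [8, 9, 1, 969]
`print(b)` → prints [8, 9, 1]

Answer:
[8, 9, 1, 969]
[8, 9, 1]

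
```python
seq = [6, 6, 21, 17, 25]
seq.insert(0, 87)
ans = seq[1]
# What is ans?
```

Trace:
`seq = [6, 6, 21, 17, 25]` → seq = [6, 6, 21, 17, 25]
`seq.insert(0, 87)` → seq = [87, 6, 6, 21, 17, 25]
`ans = seq[1]` → ans = 6
So ans = 6

Answer: 6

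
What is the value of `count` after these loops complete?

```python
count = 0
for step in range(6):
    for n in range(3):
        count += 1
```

6 * 3 = 18
`count` takes the values: 0 → 1 → 2 → 3 → 4 → 5 → 6 → 7 → 8 → 9 → 10 → 11 → 12 → 13 → 14 → 15 → 16 → 17 → 18

Answer: 18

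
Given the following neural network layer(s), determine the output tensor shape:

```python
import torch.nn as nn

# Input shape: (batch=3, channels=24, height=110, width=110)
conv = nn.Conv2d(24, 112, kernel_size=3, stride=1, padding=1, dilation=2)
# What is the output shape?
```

Input: (3, 24, 110, 110) -> Output: (3, 112, 108, 108)

Answer: (3, 112, 108, 108)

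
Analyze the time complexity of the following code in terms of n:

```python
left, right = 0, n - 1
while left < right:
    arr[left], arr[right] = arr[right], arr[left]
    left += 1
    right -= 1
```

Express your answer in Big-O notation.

This is In-place array reversal. Time complexity: O(n).

Answer: O(n)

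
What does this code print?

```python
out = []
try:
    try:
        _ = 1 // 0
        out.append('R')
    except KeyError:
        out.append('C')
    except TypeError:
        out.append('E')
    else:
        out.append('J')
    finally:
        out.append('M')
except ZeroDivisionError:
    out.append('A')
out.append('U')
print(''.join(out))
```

Execution trace: 'M' (finally) → 'A' (outer except ZeroDivisionError) → 'U' (after the try/except). Output: MAU

Answer: MAU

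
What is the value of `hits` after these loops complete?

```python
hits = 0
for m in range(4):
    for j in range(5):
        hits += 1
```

4 * 5 = 20
`hits` takes the values: 0 → 1 → 2 → 3 → 4 → 5 → 6 → 7 → 8 → 9 → 10 → 11 → 12 → 13 → 14 → 15 → 16 → 17 → 18 → 19 → 20

Answer: 20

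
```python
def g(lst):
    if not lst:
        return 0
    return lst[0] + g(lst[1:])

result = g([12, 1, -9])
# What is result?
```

12 + 1 + (-9) + 0 = 4

Answer: 4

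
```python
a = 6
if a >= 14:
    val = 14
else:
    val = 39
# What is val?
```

Trace:
`a = 6` → a = 6
`if a >= 14: ...` → a >= 14 is False, take else branch → val = 39
So val = 39

Answer: 39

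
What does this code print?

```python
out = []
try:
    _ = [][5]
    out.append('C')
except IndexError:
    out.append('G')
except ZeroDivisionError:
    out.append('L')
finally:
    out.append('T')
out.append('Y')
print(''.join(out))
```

Execution trace: 'G' (except IndexError) → 'T' (finally) → 'Y' (after the try/except). Output: GTY

Answer: GTY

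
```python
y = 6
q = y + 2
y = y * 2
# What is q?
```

Trace:
`y = 6` → y = 6
`q = y + 2` → q = 8
`y = y * 2` → y = 12
So q = 8

Answer: 8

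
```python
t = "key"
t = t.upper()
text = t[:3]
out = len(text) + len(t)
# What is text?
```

Trace:
`t = "key"` → t = 'key'
`t = t.upper()` → t = 'KEY'
`text = t[:3]` → text = 'KEY'
`out = len(text) + len(t)` → out = 6
So text = 'KEY'

Answer: 'KEY'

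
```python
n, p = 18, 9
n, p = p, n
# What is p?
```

Trace:
`n, p = 18, 9` → n = 18; p = 9
`n, p = p, n` → n = 9; p = 18
So p = 18

Answer: 18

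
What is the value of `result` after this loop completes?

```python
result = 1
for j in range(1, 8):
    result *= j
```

7! = 5040
`result` takes the values: 1 → 2 → 6 → 24 → 120 → 720 → 5040

Answer: 5040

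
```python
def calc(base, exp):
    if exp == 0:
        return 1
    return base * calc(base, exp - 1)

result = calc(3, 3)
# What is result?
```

calc(3, 3) = 3 * 3 * 3 = 27

Answer: 27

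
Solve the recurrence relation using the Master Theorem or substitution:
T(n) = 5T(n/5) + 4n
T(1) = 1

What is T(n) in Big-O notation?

By Master Theorem: a=5, b=5, f(n)=4n. Since log_5(5) = 1 and f(n) = Θ(n^1), Case 2 applies. T(n) = O(n log n).

Answer: O(n log n)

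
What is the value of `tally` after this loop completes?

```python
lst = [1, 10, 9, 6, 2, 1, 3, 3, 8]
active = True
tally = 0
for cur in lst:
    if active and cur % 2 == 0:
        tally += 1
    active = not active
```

Count even values at even positions
`tally` takes the values: 0 → 1 → 2

Answer: 2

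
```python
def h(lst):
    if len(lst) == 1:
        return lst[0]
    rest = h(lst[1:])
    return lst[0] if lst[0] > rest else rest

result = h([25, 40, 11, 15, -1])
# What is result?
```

Recursive max over [25, 40, 11, 15, -1] = 40

Answer: 40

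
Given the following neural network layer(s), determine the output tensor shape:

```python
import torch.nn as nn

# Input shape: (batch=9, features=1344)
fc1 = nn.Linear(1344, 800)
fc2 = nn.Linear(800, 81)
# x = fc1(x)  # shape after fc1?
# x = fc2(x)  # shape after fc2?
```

Input: (9, 1344) -> after fc1: (9, 800) -> Output: (9, 81)

Answer: (9, 81)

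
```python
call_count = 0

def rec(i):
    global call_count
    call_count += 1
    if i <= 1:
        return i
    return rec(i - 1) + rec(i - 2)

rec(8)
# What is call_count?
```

Calls(i) = 1 + Calls(i-1) + Calls(i-2); Calls(0)=Calls(1)=1. For i=8 this gives 67.

Answer: 67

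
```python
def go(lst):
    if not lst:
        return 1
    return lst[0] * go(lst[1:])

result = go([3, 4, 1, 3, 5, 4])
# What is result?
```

Product over [3, 4, 1, 3, 5, 4] = 3 * 4 * 1 * 3 * 5 * 4 = 720

Answer: 720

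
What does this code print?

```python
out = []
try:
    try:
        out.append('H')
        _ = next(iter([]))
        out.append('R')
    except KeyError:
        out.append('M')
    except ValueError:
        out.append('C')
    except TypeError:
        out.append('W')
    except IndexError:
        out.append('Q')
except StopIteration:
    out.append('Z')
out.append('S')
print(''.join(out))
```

Execution trace: 'H' (try body) → 'Z' (outer except StopIteration) → 'S' (after the try/except). Output: HZS

Answer: HZS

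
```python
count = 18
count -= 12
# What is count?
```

Trace:
`count = 18` → count = 18
`count -= 12` → count = 6
So count = 6

Answer: 6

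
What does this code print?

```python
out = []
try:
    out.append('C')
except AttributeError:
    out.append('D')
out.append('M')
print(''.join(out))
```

Execution trace: 'C' (try body, no exception) → 'M' (after the try/except). Output: CM

Answer: CM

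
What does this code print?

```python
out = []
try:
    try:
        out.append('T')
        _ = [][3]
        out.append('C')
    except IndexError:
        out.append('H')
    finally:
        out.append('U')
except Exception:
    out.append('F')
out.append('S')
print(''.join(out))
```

Execution trace: 'T' (inner try body) → 'H' (inner except IndexError) → 'U' (inner finally) → 'S' (after the try/except). Output: THUS

Answer: THUS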